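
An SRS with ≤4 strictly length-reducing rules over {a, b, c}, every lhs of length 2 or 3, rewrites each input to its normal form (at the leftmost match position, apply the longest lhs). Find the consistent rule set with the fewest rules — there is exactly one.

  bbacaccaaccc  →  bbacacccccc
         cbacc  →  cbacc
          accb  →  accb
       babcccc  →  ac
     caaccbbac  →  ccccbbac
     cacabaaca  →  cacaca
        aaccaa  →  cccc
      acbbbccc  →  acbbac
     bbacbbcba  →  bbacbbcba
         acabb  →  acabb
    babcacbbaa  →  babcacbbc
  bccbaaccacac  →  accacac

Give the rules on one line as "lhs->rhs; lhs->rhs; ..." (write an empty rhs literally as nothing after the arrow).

aa->c; aba->; bcc->a

  | bbacaccaaccc => bbacacccccc
  | cbacc
  | accb
  | babcccc => baacc => bccc => ac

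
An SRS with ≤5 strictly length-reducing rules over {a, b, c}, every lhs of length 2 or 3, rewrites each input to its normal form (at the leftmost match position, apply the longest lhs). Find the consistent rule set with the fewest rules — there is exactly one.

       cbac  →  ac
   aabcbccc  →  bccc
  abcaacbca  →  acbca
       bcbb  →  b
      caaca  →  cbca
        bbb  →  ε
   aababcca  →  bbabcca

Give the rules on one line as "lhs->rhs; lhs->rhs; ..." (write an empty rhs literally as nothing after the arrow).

  | cbac => ac
  | aabcbccc => bbcbccc => bccc
  | abcaacbca => abcbcbca => acbca
  | bcbb => b

aa->b; bbb->; bcb->; cba->a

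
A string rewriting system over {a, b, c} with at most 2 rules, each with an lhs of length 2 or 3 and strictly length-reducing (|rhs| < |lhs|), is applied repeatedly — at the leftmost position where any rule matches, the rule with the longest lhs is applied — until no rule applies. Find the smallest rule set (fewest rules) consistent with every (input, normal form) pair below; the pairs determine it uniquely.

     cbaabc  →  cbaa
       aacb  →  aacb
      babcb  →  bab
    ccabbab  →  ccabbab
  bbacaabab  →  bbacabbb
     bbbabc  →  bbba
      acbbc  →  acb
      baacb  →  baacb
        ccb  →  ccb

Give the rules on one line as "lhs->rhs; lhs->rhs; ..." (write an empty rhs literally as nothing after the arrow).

aba->bb; bc->

  | cbaabc => cbaa
  | aacb
  | babcb => bab
  | ccabbab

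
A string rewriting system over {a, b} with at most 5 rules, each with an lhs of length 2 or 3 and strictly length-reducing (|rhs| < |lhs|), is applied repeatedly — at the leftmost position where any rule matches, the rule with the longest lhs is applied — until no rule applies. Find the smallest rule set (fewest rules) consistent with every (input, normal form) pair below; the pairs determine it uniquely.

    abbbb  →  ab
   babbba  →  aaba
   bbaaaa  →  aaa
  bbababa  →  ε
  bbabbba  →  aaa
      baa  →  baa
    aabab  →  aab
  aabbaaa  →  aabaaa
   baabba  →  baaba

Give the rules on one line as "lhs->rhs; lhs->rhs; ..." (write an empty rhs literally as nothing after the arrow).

abb->ab; bab->bb; bba->; bbb->aa

  | abbbb => abbb => abb => ab
  | babbba => bbbba => aaba
  | bbaaaa => aaa
  | bbababa => baba => bba => ε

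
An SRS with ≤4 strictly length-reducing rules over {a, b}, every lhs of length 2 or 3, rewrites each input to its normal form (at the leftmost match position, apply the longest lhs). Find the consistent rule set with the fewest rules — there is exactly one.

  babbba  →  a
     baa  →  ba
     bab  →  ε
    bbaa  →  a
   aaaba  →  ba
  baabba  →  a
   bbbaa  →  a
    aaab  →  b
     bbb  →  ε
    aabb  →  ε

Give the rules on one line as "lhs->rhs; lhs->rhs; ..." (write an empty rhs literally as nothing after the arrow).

  | babbba => bbbba => bbba => bba => a
  | baa => ba
  | bab => bb => ε
  | bbaa => aa => a

aa->a; ab->b; bb->; bbb->bb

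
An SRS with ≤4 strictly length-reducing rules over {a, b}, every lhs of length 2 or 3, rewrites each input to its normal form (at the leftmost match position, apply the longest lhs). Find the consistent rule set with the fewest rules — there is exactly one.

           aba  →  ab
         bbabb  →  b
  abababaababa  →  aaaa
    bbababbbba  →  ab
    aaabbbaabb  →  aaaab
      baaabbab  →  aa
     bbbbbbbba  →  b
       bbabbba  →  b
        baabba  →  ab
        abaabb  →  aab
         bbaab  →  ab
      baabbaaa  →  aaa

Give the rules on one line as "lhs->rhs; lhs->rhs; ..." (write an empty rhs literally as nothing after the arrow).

  | aba => ab
  | bbabb => babb => b
  | abababaababa => aabaababa => aaababa => aaaa
  | bbababbbba => bababbbba => abbbba => abbba => abba => aba => ab

ba->b; baa->a; bab->; bb->b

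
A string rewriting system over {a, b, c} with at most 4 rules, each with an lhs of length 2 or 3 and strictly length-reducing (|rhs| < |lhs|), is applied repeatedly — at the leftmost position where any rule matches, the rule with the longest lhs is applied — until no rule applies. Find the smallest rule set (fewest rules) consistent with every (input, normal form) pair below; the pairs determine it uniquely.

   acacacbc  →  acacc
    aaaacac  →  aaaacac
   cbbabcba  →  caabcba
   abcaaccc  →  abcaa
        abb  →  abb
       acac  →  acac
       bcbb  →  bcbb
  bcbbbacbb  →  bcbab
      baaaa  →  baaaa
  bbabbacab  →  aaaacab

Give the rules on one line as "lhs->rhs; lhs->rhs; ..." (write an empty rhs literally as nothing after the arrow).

  | acacacbc => acacc
  | aaaacac
  | cbbabcba => caabcba
  | abcaaccc => abcaa

acb->; bba->aa; ccc->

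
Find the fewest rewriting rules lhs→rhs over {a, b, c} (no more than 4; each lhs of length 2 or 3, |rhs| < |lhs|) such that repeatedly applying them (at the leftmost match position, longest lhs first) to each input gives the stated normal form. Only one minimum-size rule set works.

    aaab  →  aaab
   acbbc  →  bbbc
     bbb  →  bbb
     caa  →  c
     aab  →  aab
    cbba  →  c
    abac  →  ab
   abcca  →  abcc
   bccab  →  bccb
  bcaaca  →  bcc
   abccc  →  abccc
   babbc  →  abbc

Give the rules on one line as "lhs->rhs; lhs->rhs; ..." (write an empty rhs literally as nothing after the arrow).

ac->b; ba->a; ca->c

  | aaab
  | acbbc => bbbc
  | bbb
  | caa => ca => c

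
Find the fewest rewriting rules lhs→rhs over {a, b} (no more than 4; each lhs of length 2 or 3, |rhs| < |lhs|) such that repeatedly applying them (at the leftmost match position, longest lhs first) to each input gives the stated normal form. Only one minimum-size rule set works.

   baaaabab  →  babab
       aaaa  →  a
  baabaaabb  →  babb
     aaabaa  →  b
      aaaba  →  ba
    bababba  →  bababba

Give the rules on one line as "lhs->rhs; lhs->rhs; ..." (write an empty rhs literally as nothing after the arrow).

aa->; aaa->; aab->a

  | baaaabab => babab
  | aaaa => a
  | baabaaabb => baaaabb => babb
  | aaabaa => baa => b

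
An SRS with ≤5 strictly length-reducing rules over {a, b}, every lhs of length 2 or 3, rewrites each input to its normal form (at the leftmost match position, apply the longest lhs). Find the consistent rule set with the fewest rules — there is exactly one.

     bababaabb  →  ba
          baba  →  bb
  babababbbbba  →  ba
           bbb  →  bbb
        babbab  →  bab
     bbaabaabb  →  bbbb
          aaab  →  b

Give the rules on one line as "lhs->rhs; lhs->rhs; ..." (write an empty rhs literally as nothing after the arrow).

  | bababaabb => bbbaabb => bbaabb => baabb => ba
  | baba => bb
  | babababbbbba => bbbabbbbba => bbabbbbba => babbbbba => bbbba => bbba => bba => ba
  | bbb

aaa->; aba->b; abb->; bba->ba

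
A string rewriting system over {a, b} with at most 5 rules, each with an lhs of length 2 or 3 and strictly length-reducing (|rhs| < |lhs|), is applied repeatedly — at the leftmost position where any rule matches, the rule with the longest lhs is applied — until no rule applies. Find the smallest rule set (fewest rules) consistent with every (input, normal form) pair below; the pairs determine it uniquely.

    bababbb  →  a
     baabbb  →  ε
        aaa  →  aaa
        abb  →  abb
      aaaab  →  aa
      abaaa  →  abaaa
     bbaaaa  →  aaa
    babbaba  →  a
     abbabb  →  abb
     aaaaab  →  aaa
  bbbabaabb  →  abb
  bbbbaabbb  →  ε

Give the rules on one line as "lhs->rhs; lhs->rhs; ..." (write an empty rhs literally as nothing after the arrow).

  | bababbb => abbb => a
  | baabbb => bbb => ε
  | aaa
  | abb

aab->; bab->; bba->; bbb->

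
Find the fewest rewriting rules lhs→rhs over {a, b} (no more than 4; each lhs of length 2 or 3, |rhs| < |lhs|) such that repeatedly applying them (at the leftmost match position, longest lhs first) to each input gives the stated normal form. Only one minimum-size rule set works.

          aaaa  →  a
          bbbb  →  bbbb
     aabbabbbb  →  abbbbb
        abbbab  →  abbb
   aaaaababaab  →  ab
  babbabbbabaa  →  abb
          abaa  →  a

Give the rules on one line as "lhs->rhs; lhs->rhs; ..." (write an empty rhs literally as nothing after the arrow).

aa->a; ba->a; bba->b

  | aaaa => aaa => aa => a
  | bbbb
  | aabbabbbb => abbabbbb => abbbbb
  | abbbab => abbb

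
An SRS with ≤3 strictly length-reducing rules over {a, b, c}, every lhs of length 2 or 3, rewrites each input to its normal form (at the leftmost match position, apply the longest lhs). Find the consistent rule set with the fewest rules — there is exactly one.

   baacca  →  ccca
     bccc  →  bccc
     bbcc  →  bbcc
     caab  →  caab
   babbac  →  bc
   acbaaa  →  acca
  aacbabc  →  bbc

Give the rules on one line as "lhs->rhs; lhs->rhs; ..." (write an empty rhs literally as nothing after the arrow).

  | baacca => ccca
  | bccc
  | bbcc
  | caab

aac->b; ba->; baa->c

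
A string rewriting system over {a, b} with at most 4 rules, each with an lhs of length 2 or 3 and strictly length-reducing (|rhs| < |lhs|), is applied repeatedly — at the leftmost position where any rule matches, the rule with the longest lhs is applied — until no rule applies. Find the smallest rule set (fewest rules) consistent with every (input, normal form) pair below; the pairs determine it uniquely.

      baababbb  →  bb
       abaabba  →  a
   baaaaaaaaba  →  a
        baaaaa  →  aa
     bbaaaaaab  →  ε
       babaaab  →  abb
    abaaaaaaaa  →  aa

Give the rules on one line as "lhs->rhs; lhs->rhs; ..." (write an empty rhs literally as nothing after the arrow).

  | baababbb => ababbb => aabbb => bb
  | abaabba => aabba => ba => a
  | baaaaaaaaba => aaaaaaaba => abaaaaba => aaaaba => ababa => aaba => a
  | baaaaa => aaaa => aba => aa

aaa->ab; aab->; ba->a; baa->a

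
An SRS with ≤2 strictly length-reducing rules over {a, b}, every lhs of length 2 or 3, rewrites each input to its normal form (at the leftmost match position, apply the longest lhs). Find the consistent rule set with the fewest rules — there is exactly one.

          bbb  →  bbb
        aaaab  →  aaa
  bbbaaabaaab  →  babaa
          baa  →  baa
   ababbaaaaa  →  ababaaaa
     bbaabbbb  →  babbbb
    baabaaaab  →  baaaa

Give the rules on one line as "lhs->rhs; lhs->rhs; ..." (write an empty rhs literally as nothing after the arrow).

  | bbb
  | aaaab => aaa
  | bbbaaabaaab => bbaabaaab => babaaab => babaa
  | baa

aab->a; bba->b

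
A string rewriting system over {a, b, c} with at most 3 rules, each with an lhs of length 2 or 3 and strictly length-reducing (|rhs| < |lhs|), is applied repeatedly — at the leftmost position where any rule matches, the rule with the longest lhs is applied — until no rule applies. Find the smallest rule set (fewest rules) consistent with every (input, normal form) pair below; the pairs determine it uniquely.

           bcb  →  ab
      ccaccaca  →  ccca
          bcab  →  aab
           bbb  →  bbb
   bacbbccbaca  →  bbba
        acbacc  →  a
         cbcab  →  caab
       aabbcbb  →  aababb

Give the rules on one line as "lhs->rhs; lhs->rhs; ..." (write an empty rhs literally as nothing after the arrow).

ac->; bc->a

  | bcb => ab
  | ccaccaca => cccaca => ccca
  | bcab => aab
  | bbb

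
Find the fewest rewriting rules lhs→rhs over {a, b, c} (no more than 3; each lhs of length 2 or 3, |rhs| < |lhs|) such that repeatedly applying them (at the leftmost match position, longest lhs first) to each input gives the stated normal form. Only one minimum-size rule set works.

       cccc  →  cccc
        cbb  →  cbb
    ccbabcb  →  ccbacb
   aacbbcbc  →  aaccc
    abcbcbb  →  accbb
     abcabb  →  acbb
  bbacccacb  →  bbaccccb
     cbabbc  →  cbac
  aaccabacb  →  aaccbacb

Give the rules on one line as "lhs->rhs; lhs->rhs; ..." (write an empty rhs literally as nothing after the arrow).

bc->c; ca->c

  | cccc
  | cbb
  | ccbabcb => ccbacb
  | aacbbcbc => aacbcbc => aaccbc => aaccc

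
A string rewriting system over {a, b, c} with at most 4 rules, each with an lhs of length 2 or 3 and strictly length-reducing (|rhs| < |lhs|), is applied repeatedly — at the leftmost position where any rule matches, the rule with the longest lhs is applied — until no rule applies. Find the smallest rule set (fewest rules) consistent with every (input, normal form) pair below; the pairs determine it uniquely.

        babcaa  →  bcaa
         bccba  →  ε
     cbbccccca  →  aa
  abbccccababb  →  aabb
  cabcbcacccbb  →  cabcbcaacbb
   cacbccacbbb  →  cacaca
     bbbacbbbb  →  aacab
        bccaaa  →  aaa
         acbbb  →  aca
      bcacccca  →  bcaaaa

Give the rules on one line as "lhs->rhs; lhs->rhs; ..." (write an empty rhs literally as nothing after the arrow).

ba->; bbb->a; cc->a

  | babcaa => bcaa
  | bccba => baba => ba => ε
  | cbbccccca => cbbaccca => cbccca => cbaca => cca => aa
  | abbccccababb => abbaccababb => abccababb => abaababb => aababb => aabb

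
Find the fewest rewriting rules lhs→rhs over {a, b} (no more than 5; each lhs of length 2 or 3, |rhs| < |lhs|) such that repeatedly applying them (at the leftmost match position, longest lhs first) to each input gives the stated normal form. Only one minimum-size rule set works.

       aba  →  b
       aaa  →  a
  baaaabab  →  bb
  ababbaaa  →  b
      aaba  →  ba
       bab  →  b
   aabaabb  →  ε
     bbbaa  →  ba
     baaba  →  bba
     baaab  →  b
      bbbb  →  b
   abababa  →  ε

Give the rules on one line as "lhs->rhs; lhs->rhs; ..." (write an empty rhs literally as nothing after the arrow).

aa->; ab->; aba->b; bbb->ab

  | aba => b
  | aaa => a
  | baaaabab => baabab => bbab => bb
  | ababbaaa => bbbaaa => abaaa => baa => b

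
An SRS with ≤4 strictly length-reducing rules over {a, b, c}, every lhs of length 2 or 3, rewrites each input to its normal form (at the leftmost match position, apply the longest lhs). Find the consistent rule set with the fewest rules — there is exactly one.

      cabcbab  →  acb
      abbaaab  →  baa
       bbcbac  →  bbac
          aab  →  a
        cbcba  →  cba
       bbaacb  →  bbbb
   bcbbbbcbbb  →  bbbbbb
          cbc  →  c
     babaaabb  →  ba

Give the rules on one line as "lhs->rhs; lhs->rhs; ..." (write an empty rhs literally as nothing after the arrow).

aac->b; ab->; bc->; cab->a

  | cabcbab => acbab => acb
  | abbaaab => baaab => baa
  | bbcbac => bbac
  | aab => a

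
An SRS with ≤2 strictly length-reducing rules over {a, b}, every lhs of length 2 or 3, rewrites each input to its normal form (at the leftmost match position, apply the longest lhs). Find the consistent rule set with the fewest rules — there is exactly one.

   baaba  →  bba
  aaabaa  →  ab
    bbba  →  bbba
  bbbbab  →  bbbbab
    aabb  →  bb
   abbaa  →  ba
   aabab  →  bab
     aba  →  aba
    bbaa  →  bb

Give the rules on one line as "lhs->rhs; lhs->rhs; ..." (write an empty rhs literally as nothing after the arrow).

aa->; abb->ba

  | baaba => bba
  | aaabaa => abaa => ab
  | bbba
  | bbbbab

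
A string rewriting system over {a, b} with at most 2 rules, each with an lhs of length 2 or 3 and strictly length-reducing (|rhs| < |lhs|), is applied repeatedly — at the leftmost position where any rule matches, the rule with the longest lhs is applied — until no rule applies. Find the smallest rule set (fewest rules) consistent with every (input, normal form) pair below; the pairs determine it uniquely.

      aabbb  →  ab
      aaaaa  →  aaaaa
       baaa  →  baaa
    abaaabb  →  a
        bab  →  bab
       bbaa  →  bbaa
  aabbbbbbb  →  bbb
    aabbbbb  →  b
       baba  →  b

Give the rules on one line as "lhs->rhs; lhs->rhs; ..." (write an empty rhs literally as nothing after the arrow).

  | aabbb => ab
  | aaaaa
  | baaa
  | abaaabb => aabb => a

aba->; abb->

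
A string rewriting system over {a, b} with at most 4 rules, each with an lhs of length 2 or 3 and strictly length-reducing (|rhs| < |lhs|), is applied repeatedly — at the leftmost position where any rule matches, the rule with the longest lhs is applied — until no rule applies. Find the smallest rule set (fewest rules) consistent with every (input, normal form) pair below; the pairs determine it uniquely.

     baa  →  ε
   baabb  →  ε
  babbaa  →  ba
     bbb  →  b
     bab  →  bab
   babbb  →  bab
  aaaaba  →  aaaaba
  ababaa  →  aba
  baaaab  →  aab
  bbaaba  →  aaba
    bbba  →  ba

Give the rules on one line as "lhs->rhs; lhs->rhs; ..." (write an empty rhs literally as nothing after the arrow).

  | baa => ε
  | baabb => bb => ε
  | babbaa => babaa => ba
  | bbb => b

abb->ab; baa->; bb->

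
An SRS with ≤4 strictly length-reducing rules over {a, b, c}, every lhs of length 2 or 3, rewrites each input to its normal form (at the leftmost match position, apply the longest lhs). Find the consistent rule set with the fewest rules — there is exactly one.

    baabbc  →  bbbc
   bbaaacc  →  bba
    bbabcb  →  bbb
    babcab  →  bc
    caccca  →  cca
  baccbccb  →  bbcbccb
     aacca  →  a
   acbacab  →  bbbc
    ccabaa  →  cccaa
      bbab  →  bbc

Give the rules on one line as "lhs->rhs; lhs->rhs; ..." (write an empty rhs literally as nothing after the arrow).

ab->c; abc->; ac->b; cac->

  | baabbc => bacbc => bbbc
  | bbaaacc => bbaabc => bba
  | bbabcb => bbb
  | babcab => bab => bc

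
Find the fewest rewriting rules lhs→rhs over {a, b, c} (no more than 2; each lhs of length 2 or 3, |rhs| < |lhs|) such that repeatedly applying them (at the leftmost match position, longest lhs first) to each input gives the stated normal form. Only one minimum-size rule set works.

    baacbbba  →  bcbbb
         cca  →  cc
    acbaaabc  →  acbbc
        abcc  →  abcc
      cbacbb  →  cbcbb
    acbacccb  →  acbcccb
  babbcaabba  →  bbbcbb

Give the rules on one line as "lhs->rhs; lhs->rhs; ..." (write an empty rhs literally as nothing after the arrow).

ba->b; ca->c

  | baacbbba => bacbbba => bcbbba => bcbbb
  | cca => cc
  | acbaaabc => acbaabc => acbabc => acbbc
  | abcc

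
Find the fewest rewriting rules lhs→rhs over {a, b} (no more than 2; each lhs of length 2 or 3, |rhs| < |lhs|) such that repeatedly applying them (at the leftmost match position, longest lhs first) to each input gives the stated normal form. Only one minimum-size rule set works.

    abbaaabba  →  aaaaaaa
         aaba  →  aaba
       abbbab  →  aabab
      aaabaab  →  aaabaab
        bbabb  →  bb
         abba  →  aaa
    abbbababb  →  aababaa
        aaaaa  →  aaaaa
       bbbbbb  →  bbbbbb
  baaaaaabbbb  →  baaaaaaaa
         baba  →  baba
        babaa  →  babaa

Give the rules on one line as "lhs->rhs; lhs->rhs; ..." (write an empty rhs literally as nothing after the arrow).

abb->aa; bba->

  | abbaaabba => aaaaabba => aaaaaaa
  | aaba
  | abbbab => aabab
  | aaabaab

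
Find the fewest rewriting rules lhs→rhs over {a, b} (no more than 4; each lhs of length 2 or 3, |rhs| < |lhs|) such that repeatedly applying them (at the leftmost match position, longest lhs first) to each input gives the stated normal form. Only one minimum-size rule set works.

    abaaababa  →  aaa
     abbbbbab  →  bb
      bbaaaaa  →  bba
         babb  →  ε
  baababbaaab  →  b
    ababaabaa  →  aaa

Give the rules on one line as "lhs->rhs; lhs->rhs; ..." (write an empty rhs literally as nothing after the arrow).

  | abaaababa => aaababa => aaaba => aaa
  | abbbbbab => bbbbbab => bbab => bb
  | bbaaaaa => bbaaa => bba
  | babb => bbb => ε

ab->; abb->bb; baa->b; bbb->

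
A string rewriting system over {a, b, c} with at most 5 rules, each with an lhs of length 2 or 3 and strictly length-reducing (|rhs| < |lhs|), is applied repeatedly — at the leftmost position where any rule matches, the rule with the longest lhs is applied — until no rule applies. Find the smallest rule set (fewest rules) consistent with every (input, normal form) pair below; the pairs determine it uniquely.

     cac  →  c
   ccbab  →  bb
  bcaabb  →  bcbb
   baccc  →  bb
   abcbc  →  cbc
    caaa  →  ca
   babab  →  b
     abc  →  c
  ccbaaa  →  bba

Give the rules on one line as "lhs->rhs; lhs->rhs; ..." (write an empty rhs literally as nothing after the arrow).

  | cac => c
  | ccbab => bbab => bb
  | bcaabb => bcbb
  | baccc => bcc => bb

aa->; ab->; ac->; cc->b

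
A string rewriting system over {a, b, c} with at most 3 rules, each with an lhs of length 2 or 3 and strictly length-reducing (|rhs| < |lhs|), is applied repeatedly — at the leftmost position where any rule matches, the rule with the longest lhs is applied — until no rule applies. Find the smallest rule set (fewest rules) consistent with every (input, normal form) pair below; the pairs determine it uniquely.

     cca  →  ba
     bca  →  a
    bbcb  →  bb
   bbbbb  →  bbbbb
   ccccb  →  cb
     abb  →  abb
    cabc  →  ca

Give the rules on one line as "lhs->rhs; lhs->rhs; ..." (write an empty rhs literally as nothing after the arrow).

  | cca => ba
  | bca => a
  | bbcb => bb
  | bbbbb

bc->; cc->b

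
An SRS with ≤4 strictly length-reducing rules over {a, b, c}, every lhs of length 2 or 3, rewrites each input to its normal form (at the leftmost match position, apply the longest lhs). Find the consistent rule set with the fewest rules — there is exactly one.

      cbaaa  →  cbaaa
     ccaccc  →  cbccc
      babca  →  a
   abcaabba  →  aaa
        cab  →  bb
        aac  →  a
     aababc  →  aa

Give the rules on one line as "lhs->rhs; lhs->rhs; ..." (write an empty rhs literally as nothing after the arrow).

  | cbaaa
  | ccaccc => cbccc
  | babca => aca => a
  | abcaabba => abbabba => ababa => aaa

ac->; bab->a; ca->b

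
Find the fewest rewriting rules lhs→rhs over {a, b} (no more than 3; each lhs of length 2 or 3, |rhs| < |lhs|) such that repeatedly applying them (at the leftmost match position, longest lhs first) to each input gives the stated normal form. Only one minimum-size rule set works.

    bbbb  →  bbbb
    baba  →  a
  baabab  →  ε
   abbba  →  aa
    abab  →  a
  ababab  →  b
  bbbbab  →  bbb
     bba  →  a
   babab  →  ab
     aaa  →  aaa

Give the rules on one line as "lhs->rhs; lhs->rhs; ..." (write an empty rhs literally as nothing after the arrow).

  | bbbb
  | baba => a
  | baabab => aabab => bab => ε
  | abbba => abba => aba => aa

aab->b; ba->a; bab->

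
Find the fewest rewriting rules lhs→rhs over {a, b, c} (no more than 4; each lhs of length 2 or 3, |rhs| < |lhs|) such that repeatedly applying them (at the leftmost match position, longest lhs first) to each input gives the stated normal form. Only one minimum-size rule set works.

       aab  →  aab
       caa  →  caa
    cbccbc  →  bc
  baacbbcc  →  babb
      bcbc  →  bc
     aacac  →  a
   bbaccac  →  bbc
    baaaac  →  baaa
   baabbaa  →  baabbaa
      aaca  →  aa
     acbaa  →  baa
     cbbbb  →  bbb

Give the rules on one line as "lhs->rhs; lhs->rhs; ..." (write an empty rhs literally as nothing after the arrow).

ac->; cb->; cc->

  | aab
  | caa
  | cbccbc => ccbc => bc
  | baacbbcc => babbcc => babb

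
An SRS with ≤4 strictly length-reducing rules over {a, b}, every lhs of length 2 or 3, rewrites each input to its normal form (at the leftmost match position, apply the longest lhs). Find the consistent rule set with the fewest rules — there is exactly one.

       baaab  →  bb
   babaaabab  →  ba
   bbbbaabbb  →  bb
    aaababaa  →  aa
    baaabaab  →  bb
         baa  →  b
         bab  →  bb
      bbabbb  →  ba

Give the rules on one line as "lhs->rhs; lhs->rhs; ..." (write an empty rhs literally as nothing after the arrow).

  | baaab => bab => bb
  | babaaabab => baabab => bbab => bbb => ba
  | bbbbaabbb => babaabbb => babbb => bbbb => bab => bb
  | aaababaa => aabaa => aa

ab->b; aba->; baa->b; bbb->ba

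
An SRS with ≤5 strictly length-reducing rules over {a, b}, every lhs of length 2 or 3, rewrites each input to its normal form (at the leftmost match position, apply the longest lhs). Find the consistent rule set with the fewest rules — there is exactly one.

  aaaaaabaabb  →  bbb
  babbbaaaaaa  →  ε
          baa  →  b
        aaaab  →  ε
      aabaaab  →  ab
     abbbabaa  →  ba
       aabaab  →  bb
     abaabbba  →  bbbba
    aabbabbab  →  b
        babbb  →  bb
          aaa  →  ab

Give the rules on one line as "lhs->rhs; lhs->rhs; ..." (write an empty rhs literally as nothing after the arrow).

  | aaaaaabaabb => abaaabaabb => ababbaabb => aabaabb => baabb => bbb
  | babbbaaaaaa => abbaaaaaa => bbaaaaaa => bbabaaa => baaaa => baba => aa => ε
  | baa => b
  | aaaab => abab => aa => ε

aa->; aaa->ab; abb->bb; bab->a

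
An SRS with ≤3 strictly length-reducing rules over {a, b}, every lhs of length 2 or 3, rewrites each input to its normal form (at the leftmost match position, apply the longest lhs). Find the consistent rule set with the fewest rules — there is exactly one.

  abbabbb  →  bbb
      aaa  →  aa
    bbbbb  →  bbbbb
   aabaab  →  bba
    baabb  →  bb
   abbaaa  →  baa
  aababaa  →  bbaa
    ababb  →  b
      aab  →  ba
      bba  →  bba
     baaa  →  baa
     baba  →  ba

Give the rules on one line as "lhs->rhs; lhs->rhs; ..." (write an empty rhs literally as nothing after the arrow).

  | abbabbb => babbb => bbb
  | aaa => aa
  | bbbbb
  | aabaab => baaab => baab => bba

aaa->aa; aab->ba; ab->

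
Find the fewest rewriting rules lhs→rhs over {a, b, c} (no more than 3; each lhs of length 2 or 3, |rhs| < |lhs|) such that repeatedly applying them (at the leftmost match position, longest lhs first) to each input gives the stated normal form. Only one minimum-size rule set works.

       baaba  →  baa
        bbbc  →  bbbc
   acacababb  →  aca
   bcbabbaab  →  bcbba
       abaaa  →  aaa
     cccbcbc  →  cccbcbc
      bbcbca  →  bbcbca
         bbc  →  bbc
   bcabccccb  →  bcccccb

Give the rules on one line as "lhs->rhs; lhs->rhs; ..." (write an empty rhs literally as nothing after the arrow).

  | baaba => baa
  | bbbc
  | acacababb => acacabb => acacb => aca
  | bcbabbaab => bcbbaab => bcbba

ab->; acb->a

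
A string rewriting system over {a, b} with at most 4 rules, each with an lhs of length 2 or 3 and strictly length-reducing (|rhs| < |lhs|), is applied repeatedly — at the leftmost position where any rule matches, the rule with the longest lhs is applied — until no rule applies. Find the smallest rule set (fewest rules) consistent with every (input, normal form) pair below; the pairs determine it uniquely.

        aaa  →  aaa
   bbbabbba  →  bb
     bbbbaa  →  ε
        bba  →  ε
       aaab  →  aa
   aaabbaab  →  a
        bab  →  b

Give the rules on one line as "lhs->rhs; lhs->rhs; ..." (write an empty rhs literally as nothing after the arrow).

  | aaa
  | bbbabbba => bbbba => bb
  | bbbbaa => bba => ε
  | bba => ε

ab->; aba->; bba->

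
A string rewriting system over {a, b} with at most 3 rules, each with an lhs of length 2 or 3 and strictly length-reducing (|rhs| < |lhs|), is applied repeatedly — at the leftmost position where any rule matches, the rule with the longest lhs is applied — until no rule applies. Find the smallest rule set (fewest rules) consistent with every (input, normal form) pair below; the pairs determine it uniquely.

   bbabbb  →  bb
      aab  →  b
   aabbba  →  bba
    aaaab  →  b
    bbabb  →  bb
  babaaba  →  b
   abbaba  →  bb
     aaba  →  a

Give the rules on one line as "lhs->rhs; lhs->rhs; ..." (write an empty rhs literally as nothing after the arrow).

ab->b; aba->; bbb->bb

  | bbabbb => bbbbb => bbbb => bbb => bb
  | aab => ab => b
  | aabbba => abbba => bbba => bba
  | aaaab => aaab => aab => ab => b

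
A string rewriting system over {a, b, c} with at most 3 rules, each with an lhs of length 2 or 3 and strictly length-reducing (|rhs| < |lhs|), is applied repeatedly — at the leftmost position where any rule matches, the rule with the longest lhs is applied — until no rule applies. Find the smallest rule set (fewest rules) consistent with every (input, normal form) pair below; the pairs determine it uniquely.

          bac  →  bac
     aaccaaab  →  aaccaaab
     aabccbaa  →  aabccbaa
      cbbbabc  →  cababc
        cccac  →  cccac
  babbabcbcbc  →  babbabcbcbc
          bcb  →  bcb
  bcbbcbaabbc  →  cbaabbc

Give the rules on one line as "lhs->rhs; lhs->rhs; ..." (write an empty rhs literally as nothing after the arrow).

bca->; cbb->ca

  | bac
  | aaccaaab
  | aabccbaa
  | cbbbabc => cababc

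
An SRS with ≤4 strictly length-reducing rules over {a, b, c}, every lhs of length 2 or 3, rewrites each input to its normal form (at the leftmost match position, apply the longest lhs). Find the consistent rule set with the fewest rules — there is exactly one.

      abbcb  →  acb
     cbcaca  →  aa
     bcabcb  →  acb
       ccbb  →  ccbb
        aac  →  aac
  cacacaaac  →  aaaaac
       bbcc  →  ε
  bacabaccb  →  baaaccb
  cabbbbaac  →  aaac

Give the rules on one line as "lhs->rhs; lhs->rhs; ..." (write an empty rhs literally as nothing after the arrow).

ab->a; bc->; ca->a

  | abbcb => abcb => acb
  | cbcaca => caca => aca => aa
  | bcabcb => abcb => acb
  | ccbb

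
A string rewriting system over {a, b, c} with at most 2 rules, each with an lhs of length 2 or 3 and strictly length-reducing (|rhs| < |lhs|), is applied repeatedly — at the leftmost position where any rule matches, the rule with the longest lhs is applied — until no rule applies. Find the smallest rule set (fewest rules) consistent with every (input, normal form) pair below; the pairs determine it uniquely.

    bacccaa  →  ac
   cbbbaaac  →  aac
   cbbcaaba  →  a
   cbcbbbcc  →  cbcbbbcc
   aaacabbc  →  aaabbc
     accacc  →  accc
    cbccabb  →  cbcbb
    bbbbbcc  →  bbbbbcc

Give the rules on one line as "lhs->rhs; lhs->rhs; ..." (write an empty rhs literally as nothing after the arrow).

ba->a; ca->

  | bacccaa => acccaa => acca => ac
  | cbbbaaac => cbbaaac => cbaaac => caaac => aac
  | cbbcaaba => cbbaba => cbaba => caba => ba => a
  | cbcbbbcc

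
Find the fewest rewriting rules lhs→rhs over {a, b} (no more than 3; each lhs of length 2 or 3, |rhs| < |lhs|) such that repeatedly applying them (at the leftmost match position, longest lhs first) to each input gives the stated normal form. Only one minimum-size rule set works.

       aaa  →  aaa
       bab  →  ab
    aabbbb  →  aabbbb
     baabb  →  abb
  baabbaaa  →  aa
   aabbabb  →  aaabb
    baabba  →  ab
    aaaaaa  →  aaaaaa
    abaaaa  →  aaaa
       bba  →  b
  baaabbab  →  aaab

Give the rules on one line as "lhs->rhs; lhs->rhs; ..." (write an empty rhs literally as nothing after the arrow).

ba->; bab->ab

  | aaa
  | bab => ab
  | aabbbb
  | baabb => abb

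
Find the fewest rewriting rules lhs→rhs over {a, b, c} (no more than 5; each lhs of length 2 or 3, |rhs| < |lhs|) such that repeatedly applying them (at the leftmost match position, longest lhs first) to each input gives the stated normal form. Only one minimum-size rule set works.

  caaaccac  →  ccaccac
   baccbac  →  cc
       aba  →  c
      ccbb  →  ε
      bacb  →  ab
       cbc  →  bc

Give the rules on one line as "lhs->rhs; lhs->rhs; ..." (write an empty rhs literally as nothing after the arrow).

  | caaaccac => ccaccac
  | baccbac => accbac => acbac => abac => aac => cc
  | aba => aa => c
  | ccbb => cbb => bb => ε

aa->c; ba->a; bb->; cb->b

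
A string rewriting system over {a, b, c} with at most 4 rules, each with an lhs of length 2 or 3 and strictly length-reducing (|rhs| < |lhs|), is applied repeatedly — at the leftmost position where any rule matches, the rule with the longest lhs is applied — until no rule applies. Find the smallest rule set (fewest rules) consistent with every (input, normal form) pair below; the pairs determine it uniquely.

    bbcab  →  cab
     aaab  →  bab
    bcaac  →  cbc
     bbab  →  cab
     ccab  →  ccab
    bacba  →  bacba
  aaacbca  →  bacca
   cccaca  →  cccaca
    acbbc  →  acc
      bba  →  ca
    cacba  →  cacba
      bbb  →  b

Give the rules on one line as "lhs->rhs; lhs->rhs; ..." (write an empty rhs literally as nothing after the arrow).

  | bbcab => cab
  | aaab => bab
  | bcaac => caac => cbc
  | bbab => cab

aa->b; bb->; bba->ca; bca->ca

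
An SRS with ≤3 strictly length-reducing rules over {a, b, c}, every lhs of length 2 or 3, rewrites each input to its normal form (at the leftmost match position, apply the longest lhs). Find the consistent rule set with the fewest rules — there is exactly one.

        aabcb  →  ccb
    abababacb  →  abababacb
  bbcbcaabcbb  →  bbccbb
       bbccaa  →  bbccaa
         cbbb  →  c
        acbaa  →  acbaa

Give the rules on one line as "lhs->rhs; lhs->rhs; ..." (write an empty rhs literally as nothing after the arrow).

  | aabcb => ccb
  | abababacb
  | bbcbcaabcbb => bbaabcbb => bbccbb
  | bbccaa

aab->c; bbb->; cbc->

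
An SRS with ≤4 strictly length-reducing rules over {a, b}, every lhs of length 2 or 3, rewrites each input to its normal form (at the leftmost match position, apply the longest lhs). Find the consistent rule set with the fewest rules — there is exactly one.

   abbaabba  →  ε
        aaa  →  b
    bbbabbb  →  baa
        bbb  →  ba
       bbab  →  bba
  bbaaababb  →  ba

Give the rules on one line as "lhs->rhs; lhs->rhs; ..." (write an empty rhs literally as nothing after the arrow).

  | abbaabba => abaabba => abba => aba => ε
  | aaa => b
  | bbbabbb => baabbb => baabb => baab => baa
  | bbb => ba

aaa->b; ab->a; aba->; bbb->ba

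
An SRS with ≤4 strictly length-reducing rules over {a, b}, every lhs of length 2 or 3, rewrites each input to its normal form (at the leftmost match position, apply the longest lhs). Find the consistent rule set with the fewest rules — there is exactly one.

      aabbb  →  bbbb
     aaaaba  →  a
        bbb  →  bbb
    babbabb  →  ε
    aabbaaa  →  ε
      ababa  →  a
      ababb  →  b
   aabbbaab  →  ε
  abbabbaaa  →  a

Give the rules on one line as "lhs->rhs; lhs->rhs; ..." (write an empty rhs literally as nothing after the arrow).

  | aabbb => bbbb
  | aaaaba => baaba => aba => a
  | bbb
  | babbabb => aababb => bbabb => baab => ab => ε

aa->b; ab->; ba->; bab->aa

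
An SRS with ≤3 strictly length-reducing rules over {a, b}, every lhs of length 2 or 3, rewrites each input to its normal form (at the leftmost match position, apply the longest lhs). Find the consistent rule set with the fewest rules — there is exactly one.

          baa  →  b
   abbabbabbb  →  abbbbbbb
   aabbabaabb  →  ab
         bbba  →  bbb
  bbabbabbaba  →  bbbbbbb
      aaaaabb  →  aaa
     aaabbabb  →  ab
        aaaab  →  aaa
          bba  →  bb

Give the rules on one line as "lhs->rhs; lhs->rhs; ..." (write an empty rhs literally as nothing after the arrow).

aab->a; aba->a; ba->b

  | baa => ba => b
  | abbabbabbb => abbbbabbb => abbbbbbb
  | aabbabaabb => ababaabb => abaabb => aabb => ab
  | bbba => bbb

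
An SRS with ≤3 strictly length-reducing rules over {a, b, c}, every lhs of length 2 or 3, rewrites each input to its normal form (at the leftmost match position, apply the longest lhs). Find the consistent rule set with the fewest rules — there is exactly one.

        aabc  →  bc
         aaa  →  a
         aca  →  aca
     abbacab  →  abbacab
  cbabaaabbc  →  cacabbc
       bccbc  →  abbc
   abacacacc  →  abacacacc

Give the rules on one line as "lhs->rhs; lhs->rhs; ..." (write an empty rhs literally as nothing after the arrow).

  | aabc => bc
  | aaa => a
  | aca
  | abbacab

aa->; bab->ac; bcc->ab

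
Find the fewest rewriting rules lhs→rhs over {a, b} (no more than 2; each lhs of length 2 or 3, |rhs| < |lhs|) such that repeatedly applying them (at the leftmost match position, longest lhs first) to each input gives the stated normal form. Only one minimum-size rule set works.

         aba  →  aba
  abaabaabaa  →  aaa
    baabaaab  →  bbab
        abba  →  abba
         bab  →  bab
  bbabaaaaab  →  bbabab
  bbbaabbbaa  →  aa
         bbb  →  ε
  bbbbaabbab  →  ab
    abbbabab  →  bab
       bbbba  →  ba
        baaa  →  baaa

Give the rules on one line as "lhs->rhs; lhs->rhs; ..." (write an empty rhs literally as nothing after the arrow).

aab->b; bbb->

  | aba
  | abaabaabaa => abbaabaa => abbbaa => aaa
  | baabaaab => bbaaab => bbab
  | abba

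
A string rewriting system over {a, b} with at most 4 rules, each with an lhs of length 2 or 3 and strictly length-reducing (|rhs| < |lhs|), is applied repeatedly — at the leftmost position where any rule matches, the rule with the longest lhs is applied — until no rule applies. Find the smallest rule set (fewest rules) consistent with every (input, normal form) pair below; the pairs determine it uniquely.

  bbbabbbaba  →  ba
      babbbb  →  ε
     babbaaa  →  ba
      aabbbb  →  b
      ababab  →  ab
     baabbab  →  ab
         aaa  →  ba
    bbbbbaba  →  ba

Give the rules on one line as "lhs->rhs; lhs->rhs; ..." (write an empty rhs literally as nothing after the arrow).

aa->b; bab->b; bb->

  | bbbabbbaba => babbbaba => bbbaba => baba => ba
  | babbbb => bbbb => bb => ε
  | babbaaa => bbaaa => aaa => ba
  | aabbbb => bbbbb => bbb => b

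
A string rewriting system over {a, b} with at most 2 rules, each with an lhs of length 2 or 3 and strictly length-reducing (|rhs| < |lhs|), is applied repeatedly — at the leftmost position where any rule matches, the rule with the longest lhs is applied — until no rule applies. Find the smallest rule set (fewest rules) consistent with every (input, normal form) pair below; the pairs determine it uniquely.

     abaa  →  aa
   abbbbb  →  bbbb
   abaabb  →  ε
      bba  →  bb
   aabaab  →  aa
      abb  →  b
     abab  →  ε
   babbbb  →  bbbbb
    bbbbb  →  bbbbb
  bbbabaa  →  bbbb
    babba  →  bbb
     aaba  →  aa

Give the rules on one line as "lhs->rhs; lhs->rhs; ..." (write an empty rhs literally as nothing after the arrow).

  | abaa => aa
  | abbbbb => bbbb
  | abaabb => aabb => ab => ε
  | bba => bb

ab->; ba->b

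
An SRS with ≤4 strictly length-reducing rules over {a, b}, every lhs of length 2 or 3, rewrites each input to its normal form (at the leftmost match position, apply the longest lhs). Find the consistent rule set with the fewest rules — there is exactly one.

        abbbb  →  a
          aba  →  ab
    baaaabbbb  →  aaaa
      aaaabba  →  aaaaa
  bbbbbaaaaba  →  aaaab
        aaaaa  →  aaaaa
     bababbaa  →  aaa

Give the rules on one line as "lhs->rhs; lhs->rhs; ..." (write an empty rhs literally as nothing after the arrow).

  | abbbb => abb => a
  | aba => ab
  | baaaabbbb => aaaabbbb => aaaabb => aaaa
  | aaaabba => aaaaa

ba->b; baa->aa; bb->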